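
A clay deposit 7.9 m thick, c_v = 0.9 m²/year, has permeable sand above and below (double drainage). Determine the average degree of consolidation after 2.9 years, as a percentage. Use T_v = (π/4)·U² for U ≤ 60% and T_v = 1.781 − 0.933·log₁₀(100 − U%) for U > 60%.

U ≈ 46.2 %

Drainage path length: H_d = H/2 = 3.95 m (double drainage).
T_v = c_v·t/H_d² = 0.9×2.9/3.95² = 0.16728.
T_v = 0.16728 corresponds to the U ≤ 60% branch:
U = √(4T_v/π) = 0.4615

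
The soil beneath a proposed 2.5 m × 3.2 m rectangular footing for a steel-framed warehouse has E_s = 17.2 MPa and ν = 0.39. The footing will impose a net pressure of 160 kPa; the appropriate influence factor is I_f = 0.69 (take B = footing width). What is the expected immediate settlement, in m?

Immediate (elastic) settlement: S_e = q·B·(1−ν²)/E_s · I_f.
E_s = 17.2 MPa = 17200 kPa.
S_e = 160 × 2.5 × (1 − 0.39²) / 17200 × 0.69
    = 160 × 2.5 × 0.8479 / 17200 × 0.69
    = 0.01361 m

S_e ≈ 0.0136 m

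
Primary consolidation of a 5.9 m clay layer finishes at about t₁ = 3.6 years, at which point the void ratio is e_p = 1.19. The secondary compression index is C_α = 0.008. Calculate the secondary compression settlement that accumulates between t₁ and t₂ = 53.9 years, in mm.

S_s ≈ 25.3 mm

Secondary compression: S_s = C_α·H/(1+e_p)·log₁₀(t₂/t₁)
S_s = 0.008×5.9/(1+1.19)×log₁₀(53.9/3.6)
    = 0.02155 × 1.175 = 0.02533 m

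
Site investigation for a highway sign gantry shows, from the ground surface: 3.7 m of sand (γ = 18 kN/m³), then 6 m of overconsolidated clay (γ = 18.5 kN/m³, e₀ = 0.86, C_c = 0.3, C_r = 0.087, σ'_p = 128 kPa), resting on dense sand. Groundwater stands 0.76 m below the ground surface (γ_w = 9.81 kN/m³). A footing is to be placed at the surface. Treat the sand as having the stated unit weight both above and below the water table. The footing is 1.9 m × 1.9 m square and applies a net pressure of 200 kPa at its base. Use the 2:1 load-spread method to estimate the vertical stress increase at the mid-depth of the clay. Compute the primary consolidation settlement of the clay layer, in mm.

Mid-depth of clay below the ground surface: z = 3.7 + 6/2 = 6.7 m.
Total vertical stress at mid-clay: σ_v = 18×3.7 + 18.5×3 = 122.1 kPa.
Pore pressure: u = 9.81×(6.7 − 0.76) = 58.271 kPa.
Initial effective stress: σ'_0 = σ_v − u = 122.1 − 58.271 = 63.829 kPa.
Stress increase at mid-clay by the 2:1 spreading method:
Δσ = qBL/((B+z)(L+z)) = 200×1.9×1.9/((1.9+6.7)(1.9+6.7)) = 9.762 kPa
Final effective stress: σ'_f = 63.829 + 9.762 = 73.591 kPa.
σ'_f = 73.591 ≤ σ'_p = 128 kPa, so the clay remains overconsolidated and only the recompression index applies:
S_c = C_r·H/(1+e₀)·log₁₀(σ'_f/σ'_0) = 0.087×6/1.86×log₁₀(73.591/63.829)
    = 0.28064 × 0.061807 = 0.01735 m

S_c ≈ 17.3 mm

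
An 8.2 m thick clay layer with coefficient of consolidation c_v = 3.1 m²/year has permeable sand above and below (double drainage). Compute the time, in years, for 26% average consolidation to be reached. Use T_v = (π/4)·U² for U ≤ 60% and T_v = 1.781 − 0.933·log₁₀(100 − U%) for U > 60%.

Drainage path length: H_d = H/2 = 4.1 m (double drainage).
U ≤ 60%: T_v = (π/4)·U² = (π/4)×0.26² = 0.053093.
t = T_v·H_d²/c_v = 0.053093×4.1²/3.1 = 0.2879 years.

t ≈ 0.288 years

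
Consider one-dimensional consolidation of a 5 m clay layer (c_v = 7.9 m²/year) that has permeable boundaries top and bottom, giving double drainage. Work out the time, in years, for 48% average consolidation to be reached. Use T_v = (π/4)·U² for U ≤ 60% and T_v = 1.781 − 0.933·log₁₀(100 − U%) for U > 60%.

Drainage path length: H_d = H/2 = 2.5 m (double drainage).
U ≤ 60%: T_v = (π/4)·U² = (π/4)×0.48² = 0.18096.
t = T_v·H_d²/c_v = 0.18096×2.5²/7.9 = 0.1432 years.

t ≈ 0.143 years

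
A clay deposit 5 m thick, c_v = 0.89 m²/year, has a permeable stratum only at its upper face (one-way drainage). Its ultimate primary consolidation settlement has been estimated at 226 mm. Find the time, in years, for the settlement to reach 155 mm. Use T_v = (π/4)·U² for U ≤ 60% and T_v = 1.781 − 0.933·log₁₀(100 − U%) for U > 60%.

Drainage path length: H_d = H = 5 m (single drainage).
U = S(t)/S_ult = 155/226 = 0.6858.
U > 60%: T_v = 1.781 − 0.933·log₁₀(100 − 68.584) = 0.38416.
t = T_v·H_d²/c_v = 0.38416×5²/0.89 = 10.79 years.

t ≈ 10.8 years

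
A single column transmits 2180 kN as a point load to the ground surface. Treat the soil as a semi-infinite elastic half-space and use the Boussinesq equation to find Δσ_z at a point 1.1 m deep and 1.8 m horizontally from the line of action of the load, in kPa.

Boussinesq vertical stress below a point load on an elastic half-space:
Δσ_z = 3P/(2πz²) · [1 + (r/z)²]^(−5/2)
r/z = 1.8/1.1 = 1.6364; [1+(r/z)²]^(−5/2) = 0.038553.
Δσ_z = 3×2180/(2π×1.1²) × 0.038553 = 860.23 × 0.038553 = 33.16 kPa

Δσ_z ≈ 33.2 kPa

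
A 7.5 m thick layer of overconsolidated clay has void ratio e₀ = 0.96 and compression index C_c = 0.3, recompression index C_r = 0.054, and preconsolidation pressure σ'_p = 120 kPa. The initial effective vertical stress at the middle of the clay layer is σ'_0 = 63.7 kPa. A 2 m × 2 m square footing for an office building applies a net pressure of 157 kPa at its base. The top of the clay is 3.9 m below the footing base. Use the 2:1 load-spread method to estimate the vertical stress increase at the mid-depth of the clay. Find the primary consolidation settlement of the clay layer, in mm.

S_c ≈ 9.03 mm

Mid-depth of clay below the footing base: z = 3.9 + 7.5/2 = 7.65 m.
Stress increase at mid-clay by the 2:1 spreading method:
Δσ = qBL/((B+z)(L+z)) = 157×2×2/((2+7.65)(2+7.65)) = 6.7438 kPa
Final effective stress: σ'_f = 63.7 + 6.7438 = 70.444 kPa.
σ'_f = 70.444 ≤ σ'_p = 120 kPa, so the clay remains overconsolidated and only the recompression index applies:
S_c = C_r·H/(1+e₀)·log₁₀(σ'_f/σ'_0) = 0.054×7.5/1.96×log₁₀(70.444/63.7)
    = 0.20663 × 0.043705 = 0.009031 m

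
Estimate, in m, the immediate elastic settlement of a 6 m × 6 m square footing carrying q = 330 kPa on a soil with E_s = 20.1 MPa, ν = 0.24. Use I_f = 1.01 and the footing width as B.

S_e ≈ 0.0938 m

Immediate (elastic) settlement: S_e = q·B·(1−ν²)/E_s · I_f.
E_s = 20.1 MPa = 20100 kPa.
S_e = 330 × 6 × (1 − 0.24²) / 20100 × 1.01
    = 330 × 6 × 0.9424 / 20100 × 1.01
    = 0.09376 m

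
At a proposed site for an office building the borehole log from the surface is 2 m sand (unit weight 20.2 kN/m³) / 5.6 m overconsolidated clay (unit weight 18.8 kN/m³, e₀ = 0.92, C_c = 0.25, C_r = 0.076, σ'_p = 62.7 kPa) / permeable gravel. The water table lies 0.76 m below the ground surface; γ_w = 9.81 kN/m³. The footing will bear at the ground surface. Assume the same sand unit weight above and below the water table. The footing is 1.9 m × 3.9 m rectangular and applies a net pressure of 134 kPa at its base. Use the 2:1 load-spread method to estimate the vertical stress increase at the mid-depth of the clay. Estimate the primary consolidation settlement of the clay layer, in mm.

Mid-depth of clay below the ground surface: z = 2 + 5.6/2 = 4.8 m.
Total vertical stress at mid-clay: σ_v = 20.2×2 + 18.8×2.8 = 93.04 kPa.
Pore pressure: u = 9.81×(4.8 − 0.76) = 39.632 kPa.
Initial effective stress: σ'_0 = σ_v − u = 93.04 − 39.632 = 53.408 kPa.
Stress increase at mid-clay by the 2:1 spreading method:
Δσ = qBL/((B+z)(L+z)) = 134×1.9×3.9/((1.9+4.8)(3.9+4.8)) = 17.034 kPa
Final effective stress: σ'_f = 53.408 + 17.034 = 70.442 kPa.
σ'_f = 70.442 > σ'_p = 62.7 kPa, so the stress path crosses the preconsolidation pressure — recompression up to σ'_p, then virgin compression beyond:
S_c = H/(1+e₀)·[C_r·log₁₀(σ'_p/σ'_0) + C_c·log₁₀(σ'_f/σ'_p)]
    = 5.6/1.92 × [0.076×log₁₀(62.7/53.408) + 0.25×log₁₀(70.442/62.7)]
    = 2.9167 × [0.0052943 + 0.012641] = 0.05231 m

S_c ≈ 52.3 mm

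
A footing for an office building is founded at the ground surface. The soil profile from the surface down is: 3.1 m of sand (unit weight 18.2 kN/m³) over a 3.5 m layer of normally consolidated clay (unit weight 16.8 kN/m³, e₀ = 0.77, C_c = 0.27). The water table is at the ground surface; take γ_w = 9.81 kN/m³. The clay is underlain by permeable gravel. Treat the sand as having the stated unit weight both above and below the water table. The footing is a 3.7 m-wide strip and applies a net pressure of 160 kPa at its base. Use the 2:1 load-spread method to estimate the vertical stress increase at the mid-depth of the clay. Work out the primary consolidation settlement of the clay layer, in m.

S_c ≈ 0.24 m

Mid-depth of clay below the ground surface: z = 3.1 + 3.5/2 = 4.85 m.
Total vertical stress at mid-clay: σ_v = 18.2×3.1 + 16.8×1.75 = 85.82 kPa.
Pore pressure: u = 9.81×(4.85 − 0) = 47.578 kPa.
Initial effective stress: σ'_0 = σ_v − u = 85.82 − 47.578 = 38.242 kPa.
Stress increase at mid-clay by the 2:1 spreading method:
Δσ = qB/(B+z) = 160×3.7/(3.7+4.85) = 69.24 kPa
Final effective stress: σ'_f = σ'_0 + Δσ = 38.242 + 69.24 = 107.48 kPa.
Normally consolidated clay, so the full stress increment lies on the virgin compression line:
S_c = C_c·H/(1+e₀)·log₁₀(σ'_f/σ'_0) = 0.27×3.5/(1+0.77)×log₁₀(107.48/38.242)
    = 0.5339 × 0.44879 = 0.2396 m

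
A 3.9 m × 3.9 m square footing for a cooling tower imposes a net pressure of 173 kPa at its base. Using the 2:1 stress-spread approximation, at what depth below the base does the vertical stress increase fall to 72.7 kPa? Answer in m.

2:1 spreading — at depth z the loaded area has grown by z in each plan dimension:
qB²/(B+z)² = Δσ_z ⇒ z = B(√(q/Δσ_z) − 1) = 3.9×(√(173/72.7) − 1) = 2.116 m

z ≈ 2.12 m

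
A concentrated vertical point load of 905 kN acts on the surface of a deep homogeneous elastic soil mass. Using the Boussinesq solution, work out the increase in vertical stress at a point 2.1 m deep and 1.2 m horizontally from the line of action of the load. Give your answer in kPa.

Boussinesq vertical stress below a point load on an elastic half-space:
Δσ_z = 3P/(2πz²) · [1 + (r/z)²]^(−5/2)
r/z = 1.2/2.1 = 0.57143; [1+(r/z)²]^(−5/2) = 0.49341.
Δσ_z = 3×905/(2π×2.1²) × 0.49341 = 97.983 × 0.49341 = 48.35 kPa

Δσ_z ≈ 48.3 kPa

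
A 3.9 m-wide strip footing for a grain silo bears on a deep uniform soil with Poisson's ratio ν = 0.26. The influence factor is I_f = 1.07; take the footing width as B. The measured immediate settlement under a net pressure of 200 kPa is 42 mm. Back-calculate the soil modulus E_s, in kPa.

S_e = q·B·(1−ν²)/E_s · I_f  ⇒  E_s = q·B·(1−ν²)·I_f / S_e.
E_s = 200 × 3.9 × 0.9324 × 1.07 / 0.042 = 18530 kPa

E_s ≈ 18500 kPa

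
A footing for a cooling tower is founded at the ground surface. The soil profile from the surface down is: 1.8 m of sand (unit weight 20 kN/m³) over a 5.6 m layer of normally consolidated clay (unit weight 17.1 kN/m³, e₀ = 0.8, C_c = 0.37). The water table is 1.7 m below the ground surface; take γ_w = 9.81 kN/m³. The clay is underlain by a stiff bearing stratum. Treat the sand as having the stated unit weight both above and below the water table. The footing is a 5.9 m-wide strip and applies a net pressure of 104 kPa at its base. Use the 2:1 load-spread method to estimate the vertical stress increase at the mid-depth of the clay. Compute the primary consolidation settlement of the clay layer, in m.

Mid-depth of clay below the ground surface: z = 1.8 + 5.6/2 = 4.6 m.
Total vertical stress at mid-clay: σ_v = 20×1.8 + 17.1×2.8 = 83.88 kPa.
Pore pressure: u = 9.81×(4.6 − 1.7) = 28.449 kPa.
Initial effective stress: σ'_0 = σ_v − u = 83.88 − 28.449 = 55.431 kPa.
Stress increase at mid-clay by the 2:1 spreading method:
Δσ = qB/(B+z) = 104×5.9/(5.9+4.6) = 58.438 kPa
Final effective stress: σ'_f = σ'_0 + Δσ = 55.431 + 58.438 = 113.87 kPa.
Normally consolidated clay, so the full stress increment lies on the virgin compression line:
S_c = C_c·H/(1+e₀)·log₁₀(σ'_f/σ'_0) = 0.37×5.6/(1+0.8)×log₁₀(113.87/55.431)
    = 1.1511 × 0.31266 = 0.3599 m

S_c ≈ 0.36 m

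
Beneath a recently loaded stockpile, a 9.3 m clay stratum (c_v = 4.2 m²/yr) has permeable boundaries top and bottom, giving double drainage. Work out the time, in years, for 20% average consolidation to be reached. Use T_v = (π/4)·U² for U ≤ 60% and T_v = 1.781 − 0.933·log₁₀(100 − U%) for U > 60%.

Drainage path length: H_d = H/2 = 4.65 m (double drainage).
U ≤ 60%: T_v = (π/4)·U² = (π/4)×0.2² = 0.031416.
t = T_v·H_d²/c_v = 0.031416×4.65²/4.2 = 0.1617 years.

t ≈ 0.162 years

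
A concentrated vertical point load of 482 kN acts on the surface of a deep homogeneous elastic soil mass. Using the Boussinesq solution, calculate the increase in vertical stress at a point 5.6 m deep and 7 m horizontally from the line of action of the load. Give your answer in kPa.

Boussinesq vertical stress below a point load on an elastic half-space:
Δσ_z = 3P/(2πz²) · [1 + (r/z)²]^(−5/2)
r/z = 7/5.6 = 1.25; [1+(r/z)²]^(−5/2) = 0.095135.
Δσ_z = 3×482/(2π×5.6²) × 0.095135 = 7.3386 × 0.095135 = 0.6982 kPa

Δσ_z ≈ 0.698 kPa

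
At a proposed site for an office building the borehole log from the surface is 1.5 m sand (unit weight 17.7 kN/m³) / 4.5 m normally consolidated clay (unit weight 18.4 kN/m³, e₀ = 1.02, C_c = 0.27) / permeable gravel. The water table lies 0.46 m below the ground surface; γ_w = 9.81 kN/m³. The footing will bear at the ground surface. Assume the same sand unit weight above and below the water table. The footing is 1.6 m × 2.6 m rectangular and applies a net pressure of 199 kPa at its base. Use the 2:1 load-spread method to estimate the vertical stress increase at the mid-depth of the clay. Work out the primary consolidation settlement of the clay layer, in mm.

Mid-depth of clay below the ground surface: z = 1.5 + 4.5/2 = 3.75 m.
Total vertical stress at mid-clay: σ_v = 17.7×1.5 + 18.4×2.25 = 67.95 kPa.
Pore pressure: u = 9.81×(3.75 − 0.46) = 32.275 kPa.
Initial effective stress: σ'_0 = σ_v − u = 67.95 − 32.275 = 35.675 kPa.
Stress increase at mid-clay by the 2:1 spreading method:
Δσ = qBL/((B+z)(L+z)) = 199×1.6×2.6/((1.6+3.75)(2.6+3.75)) = 24.368 kPa
Final effective stress: σ'_f = σ'_0 + Δσ = 35.675 + 24.368 = 60.043 kPa.
Normally consolidated clay, so the full stress increment lies on the virgin compression line:
S_c = C_c·H/(1+e₀)·log₁₀(σ'_f/σ'_0) = 0.27×4.5/(1+1.02)×log₁₀(60.043/35.675)
    = 0.60149 × 0.2261 = 0.136 m

S_c ≈ 136 mm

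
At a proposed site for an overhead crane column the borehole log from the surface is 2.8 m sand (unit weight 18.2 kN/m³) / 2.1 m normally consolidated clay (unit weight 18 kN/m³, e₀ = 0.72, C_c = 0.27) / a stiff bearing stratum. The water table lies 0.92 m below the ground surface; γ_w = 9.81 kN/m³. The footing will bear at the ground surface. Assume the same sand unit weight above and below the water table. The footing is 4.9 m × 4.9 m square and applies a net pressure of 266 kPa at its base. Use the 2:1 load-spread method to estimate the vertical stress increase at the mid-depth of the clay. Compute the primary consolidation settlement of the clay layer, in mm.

Mid-depth of clay below the ground surface: z = 2.8 + 2.1/2 = 3.85 m.
Total vertical stress at mid-clay: σ_v = 18.2×2.8 + 18×1.05 = 69.86 kPa.
Pore pressure: u = 9.81×(3.85 − 0.92) = 28.743 kPa.
Initial effective stress: σ'_0 = σ_v − u = 69.86 − 28.743 = 41.117 kPa.
Stress increase at mid-clay by the 2:1 spreading method:
Δσ = qBL/((B+z)(L+z)) = 266×4.9×4.9/((4.9+3.85)(4.9+3.85)) = 83.418 kPa
Final effective stress: σ'_f = σ'_0 + Δσ = 41.117 + 83.418 = 124.53 kPa.
Normally consolidated clay, so the full stress increment lies on the virgin compression line:
S_c = C_c·H/(1+e₀)·log₁₀(σ'_f/σ'_0) = 0.27×2.1/(1+0.72)×log₁₀(124.53/41.117)
    = 0.32965 × 0.48125 = 0.1586 m

S_c ≈ 159 mm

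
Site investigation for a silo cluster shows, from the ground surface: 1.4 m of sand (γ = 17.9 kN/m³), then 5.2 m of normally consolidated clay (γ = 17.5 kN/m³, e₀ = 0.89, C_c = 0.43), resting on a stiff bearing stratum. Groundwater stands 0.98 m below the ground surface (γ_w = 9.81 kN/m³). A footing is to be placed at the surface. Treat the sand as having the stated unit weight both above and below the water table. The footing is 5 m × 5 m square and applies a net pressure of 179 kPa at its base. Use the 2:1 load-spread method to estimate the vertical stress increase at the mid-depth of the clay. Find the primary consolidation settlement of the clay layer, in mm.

Mid-depth of clay below the ground surface: z = 1.4 + 5.2/2 = 4 m.
Total vertical stress at mid-clay: σ_v = 17.9×1.4 + 17.5×2.6 = 70.56 kPa.
Pore pressure: u = 9.81×(4 − 0.98) = 29.626 kPa.
Initial effective stress: σ'_0 = σ_v − u = 70.56 − 29.626 = 40.934 kPa.
Stress increase at mid-clay by the 2:1 spreading method:
Δσ = qBL/((B+z)(L+z)) = 179×5×5/((5+4)(5+4)) = 55.247 kPa
Final effective stress: σ'_f = σ'_0 + Δσ = 40.934 + 55.247 = 96.181 kPa.
Normally consolidated clay, so the full stress increment lies on the virgin compression line:
S_c = C_c·H/(1+e₀)·log₁₀(σ'_f/σ'_0) = 0.43×5.2/(1+0.89)×log₁₀(96.181/40.934)
    = 1.1831 × 0.37101 = 0.4389 m

S_c ≈ 439 mm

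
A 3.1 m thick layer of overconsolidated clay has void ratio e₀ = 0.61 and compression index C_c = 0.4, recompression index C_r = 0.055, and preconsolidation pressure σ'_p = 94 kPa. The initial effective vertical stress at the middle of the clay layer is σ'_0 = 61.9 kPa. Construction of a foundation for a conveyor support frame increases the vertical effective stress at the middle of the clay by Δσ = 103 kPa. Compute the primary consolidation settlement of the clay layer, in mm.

Final effective stress: σ'_f = 61.9 + 103 = 164.9 kPa.
σ'_f = 164.9 > σ'_p = 94 kPa, so the stress path crosses the preconsolidation pressure — recompression up to σ'_p, then virgin compression beyond:
S_c = H/(1+e₀)·[C_r·log₁₀(σ'_p/σ'_0) + C_c·log₁₀(σ'_f/σ'_p)]
    = 3.1/1.61 × [0.055×log₁₀(94/61.9) + 0.4×log₁₀(164.9/94)]
    = 1.9255 × [0.009979 + 0.097637] = 0.2072 m

S_c ≈ 207 mm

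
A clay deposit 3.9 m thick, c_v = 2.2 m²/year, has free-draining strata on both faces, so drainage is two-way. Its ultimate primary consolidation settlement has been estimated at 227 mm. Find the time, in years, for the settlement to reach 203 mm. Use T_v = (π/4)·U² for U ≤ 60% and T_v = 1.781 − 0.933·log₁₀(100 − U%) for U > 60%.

t ≈ 1.43 years

Drainage path length: H_d = H/2 = 1.95 m (double drainage).
U = S(t)/S_ult = 203/227 = 0.8943.
U > 60%: T_v = 1.781 − 0.933·log₁₀(100 − 89.427) = 0.82544.
t = T_v·H_d²/c_v = 0.82544×1.95²/2.2 = 1.427 years.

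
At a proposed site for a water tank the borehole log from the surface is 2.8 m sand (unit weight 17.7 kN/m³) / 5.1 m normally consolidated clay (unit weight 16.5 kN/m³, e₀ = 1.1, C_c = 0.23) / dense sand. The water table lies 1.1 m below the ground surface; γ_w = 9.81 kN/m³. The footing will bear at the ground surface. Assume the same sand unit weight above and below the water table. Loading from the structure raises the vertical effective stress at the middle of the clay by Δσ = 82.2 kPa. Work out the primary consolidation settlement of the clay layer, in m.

Mid-depth of clay below the ground surface: z = 2.8 + 5.1/2 = 5.35 m.
Total vertical stress at mid-clay: σ_v = 17.7×2.8 + 16.5×2.55 = 91.635 kPa.
Pore pressure: u = 9.81×(5.35 − 1.1) = 41.693 kPa.
Initial effective stress: σ'_0 = σ_v − u = 91.635 − 41.693 = 49.942 kPa.
Final effective stress: σ'_f = σ'_0 + Δσ = 49.942 + 82.2 = 132.14 kPa.
Normally consolidated clay, so the full stress increment lies on the virgin compression line:
S_c = C_c·H/(1+e₀)·log₁₀(σ'_f/σ'_0) = 0.23×5.1/(1+1.1)×log₁₀(132.14/49.942)
    = 0.55857 × 0.42257 = 0.236 m

S_c ≈ 0.236 m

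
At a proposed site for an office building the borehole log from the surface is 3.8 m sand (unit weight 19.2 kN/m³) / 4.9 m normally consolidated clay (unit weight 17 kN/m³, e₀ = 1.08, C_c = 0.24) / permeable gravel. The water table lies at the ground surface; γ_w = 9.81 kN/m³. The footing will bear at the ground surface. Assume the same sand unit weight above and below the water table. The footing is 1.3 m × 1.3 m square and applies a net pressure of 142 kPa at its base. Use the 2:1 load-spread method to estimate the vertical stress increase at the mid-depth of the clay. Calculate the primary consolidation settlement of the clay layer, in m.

Mid-depth of clay below the ground surface: z = 3.8 + 4.9/2 = 6.25 m.
Total vertical stress at mid-clay: σ_v = 19.2×3.8 + 17×2.45 = 114.61 kPa.
Pore pressure: u = 9.81×(6.25 − 0) = 61.312 kPa.
Initial effective stress: σ'_0 = σ_v − u = 114.61 − 61.312 = 53.298 kPa.
Stress increase at mid-clay by the 2:1 spreading method:
Δσ = qBL/((B+z)(L+z)) = 142×1.3×1.3/((1.3+6.25)(1.3+6.25)) = 4.21 kPa
Final effective stress: σ'_f = σ'_0 + Δσ = 53.298 + 4.21 = 57.508 kPa.
Normally consolidated clay, so the full stress increment lies on the virgin compression line:
S_c = C_c·H/(1+e₀)·log₁₀(σ'_f/σ'_0) = 0.24×4.9/(1+1.08)×log₁₀(57.508/53.298)
    = 0.56538 × 0.033017 = 0.01867 m

S_c ≈ 0.0187 m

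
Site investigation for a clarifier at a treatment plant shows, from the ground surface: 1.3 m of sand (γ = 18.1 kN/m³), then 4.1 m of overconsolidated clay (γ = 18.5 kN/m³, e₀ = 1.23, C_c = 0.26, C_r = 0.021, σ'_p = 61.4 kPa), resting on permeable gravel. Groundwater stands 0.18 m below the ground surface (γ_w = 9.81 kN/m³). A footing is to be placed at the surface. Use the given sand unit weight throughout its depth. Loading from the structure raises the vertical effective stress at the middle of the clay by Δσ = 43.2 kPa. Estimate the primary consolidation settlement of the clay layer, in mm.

Mid-depth of clay below the ground surface: z = 1.3 + 4.1/2 = 3.35 m.
Total vertical stress at mid-clay: σ_v = 18.1×1.3 + 18.5×2.05 = 61.455 kPa.
Pore pressure: u = 9.81×(3.35 − 0.18) = 31.098 kPa.
Initial effective stress: σ'_0 = σ_v − u = 61.455 − 31.098 = 30.357 kPa.
Final effective stress: σ'_f = 30.357 + 43.2 = 73.557 kPa.
σ'_f = 73.557 > σ'_p = 61.4 kPa, so the stress path crosses the preconsolidation pressure — recompression up to σ'_p, then virgin compression beyond:
S_c = H/(1+e₀)·[C_r·log₁₀(σ'_p/σ'_0) + C_c·log₁₀(σ'_f/σ'_p)]
    = 4.1/2.23 × [0.021×log₁₀(61.4/30.357) + 0.26×log₁₀(73.557/61.4)]
    = 1.8386 × [0.0064241 + 0.020398] = 0.04932 m

S_c ≈ 49.3 mm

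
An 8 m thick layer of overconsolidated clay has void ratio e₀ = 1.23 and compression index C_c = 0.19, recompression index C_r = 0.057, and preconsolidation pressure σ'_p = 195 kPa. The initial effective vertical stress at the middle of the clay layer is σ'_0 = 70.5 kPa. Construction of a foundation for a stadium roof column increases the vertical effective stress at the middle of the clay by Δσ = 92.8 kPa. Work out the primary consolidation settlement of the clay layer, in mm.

Final effective stress: σ'_f = 70.5 + 92.8 = 163.3 kPa.
σ'_f = 163.3 ≤ σ'_p = 195 kPa, so the clay remains overconsolidated and only the recompression index applies:
S_c = C_r·H/(1+e₀)·log₁₀(σ'_f/σ'_0) = 0.057×8/2.23×log₁₀(163.3/70.5)
    = 0.20448 × 0.3648 = 0.07459 m

S_c ≈ 74.6 mm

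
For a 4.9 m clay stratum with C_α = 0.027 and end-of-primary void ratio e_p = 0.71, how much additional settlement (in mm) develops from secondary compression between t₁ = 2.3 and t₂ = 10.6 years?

S_s ≈ 51.3 mm

Secondary compression: S_s = C_α·H/(1+e_p)·log₁₀(t₂/t₁)
S_s = 0.027×4.9/(1+0.71)×log₁₀(10.6/2.3)
    = 0.07737 × 0.6636 = 0.05134 m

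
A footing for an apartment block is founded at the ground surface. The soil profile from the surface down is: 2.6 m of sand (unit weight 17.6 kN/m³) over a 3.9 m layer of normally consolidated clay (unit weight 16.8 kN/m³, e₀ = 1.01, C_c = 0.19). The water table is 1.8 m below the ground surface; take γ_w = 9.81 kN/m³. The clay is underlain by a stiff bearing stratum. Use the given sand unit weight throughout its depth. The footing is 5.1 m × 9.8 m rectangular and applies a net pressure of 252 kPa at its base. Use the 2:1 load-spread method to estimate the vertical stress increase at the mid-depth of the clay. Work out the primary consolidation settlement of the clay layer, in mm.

S_c ≈ 163 mm

Mid-depth of clay below the ground surface: z = 2.6 + 3.9/2 = 4.55 m.
Total vertical stress at mid-clay: σ_v = 17.6×2.6 + 16.8×1.95 = 78.52 kPa.
Pore pressure: u = 9.81×(4.55 − 1.8) = 26.978 kPa.
Initial effective stress: σ'_0 = σ_v − u = 78.52 − 26.978 = 51.542 kPa.
Stress increase at mid-clay by the 2:1 spreading method:
Δσ = qBL/((B+z)(L+z)) = 252×5.1×9.8/((5.1+4.55)(9.8+4.55)) = 90.953 kPa
Final effective stress: σ'_f = σ'_0 + Δσ = 51.542 + 90.953 = 142.5 kPa.
Normally consolidated clay, so the full stress increment lies on the virgin compression line:
S_c = C_c·H/(1+e₀)·log₁₀(σ'_f/σ'_0) = 0.19×3.9/(1+1.01)×log₁₀(142.5/51.542)
    = 0.36866 × 0.44165 = 0.1628 m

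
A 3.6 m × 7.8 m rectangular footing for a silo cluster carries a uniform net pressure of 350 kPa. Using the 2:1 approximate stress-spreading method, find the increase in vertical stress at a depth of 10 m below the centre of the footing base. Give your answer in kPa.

Δσ_z ≈ 40.6 kPa

By the 2:1 method the load spreads at 1 horizontal : 2 vertical, so at depth z the loaded area has grown by z in each plan dimension:
Δσ = qBL/((B+z)(L+z)) = 350×3.6×7.8/((3.6+10)(7.8+10)) = 40.598 kPa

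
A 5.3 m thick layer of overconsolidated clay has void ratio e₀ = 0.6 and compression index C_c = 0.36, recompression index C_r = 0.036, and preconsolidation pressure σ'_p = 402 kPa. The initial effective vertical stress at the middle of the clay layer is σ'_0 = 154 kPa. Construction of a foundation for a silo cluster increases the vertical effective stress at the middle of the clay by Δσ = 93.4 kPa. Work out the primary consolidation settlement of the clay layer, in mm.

S_c ≈ 24.6 mm

Final effective stress: σ'_f = 154 + 93.4 = 247.4 kPa.
σ'_f = 247.4 ≤ σ'_p = 402 kPa, so the clay remains overconsolidated and only the recompression index applies:
S_c = C_r·H/(1+e₀)·log₁₀(σ'_f/σ'_0) = 0.036×5.3/1.6×log₁₀(247.4/154)
    = 0.11925 × 0.20588 = 0.02455 m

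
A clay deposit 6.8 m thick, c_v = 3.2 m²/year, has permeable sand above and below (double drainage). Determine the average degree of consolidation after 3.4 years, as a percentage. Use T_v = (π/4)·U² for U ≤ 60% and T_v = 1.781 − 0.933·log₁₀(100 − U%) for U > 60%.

Drainage path length: H_d = H/2 = 3.4 m (double drainage).
T_v = c_v·t/H_d² = 3.2×3.4/3.4² = 0.94118.
T_v = 0.94118 corresponds to the U > 60% branch:
U = 1 − 10^((1.781 − T_v)/0.933)/100 = 0.9205

U ≈ 92.1 %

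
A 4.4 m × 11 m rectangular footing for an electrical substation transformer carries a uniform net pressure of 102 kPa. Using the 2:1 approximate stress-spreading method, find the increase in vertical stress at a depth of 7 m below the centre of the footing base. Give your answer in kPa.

Δσ_z ≈ 24.1 kPa

By the 2:1 method the load spreads at 1 horizontal : 2 vertical, so at depth z the loaded area has grown by z in each plan dimension:
Δσ = qBL/((B+z)(L+z)) = 102×4.4×11/((4.4+7)(11+7)) = 24.058 kPa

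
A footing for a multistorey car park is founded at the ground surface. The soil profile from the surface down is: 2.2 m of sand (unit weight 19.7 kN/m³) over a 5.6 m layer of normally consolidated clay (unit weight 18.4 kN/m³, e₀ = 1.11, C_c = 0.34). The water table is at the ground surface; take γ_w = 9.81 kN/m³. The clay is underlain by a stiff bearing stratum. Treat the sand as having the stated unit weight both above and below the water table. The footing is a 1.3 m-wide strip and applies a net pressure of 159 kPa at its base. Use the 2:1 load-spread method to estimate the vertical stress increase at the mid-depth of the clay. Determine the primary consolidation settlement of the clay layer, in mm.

Mid-depth of clay below the ground surface: z = 2.2 + 5.6/2 = 5 m.
Total vertical stress at mid-clay: σ_v = 19.7×2.2 + 18.4×2.8 = 94.86 kPa.
Pore pressure: u = 9.81×(5 − 0) = 49.05 kPa.
Initial effective stress: σ'_0 = σ_v − u = 94.86 − 49.05 = 45.81 kPa.
Stress increase at mid-clay by the 2:1 spreading method:
Δσ = qB/(B+z) = 159×1.3/(1.3+5) = 32.81 kPa
Final effective stress: σ'_f = σ'_0 + Δσ = 45.81 + 32.81 = 78.62 kPa.
Normally consolidated clay, so the full stress increment lies on the virgin compression line:
S_c = C_c·H/(1+e₀)·log₁₀(σ'_f/σ'_0) = 0.34×5.6/(1+1.11)×log₁₀(78.62/45.81)
    = 0.90237 × 0.23457 = 0.2117 m

S_c ≈ 212 mm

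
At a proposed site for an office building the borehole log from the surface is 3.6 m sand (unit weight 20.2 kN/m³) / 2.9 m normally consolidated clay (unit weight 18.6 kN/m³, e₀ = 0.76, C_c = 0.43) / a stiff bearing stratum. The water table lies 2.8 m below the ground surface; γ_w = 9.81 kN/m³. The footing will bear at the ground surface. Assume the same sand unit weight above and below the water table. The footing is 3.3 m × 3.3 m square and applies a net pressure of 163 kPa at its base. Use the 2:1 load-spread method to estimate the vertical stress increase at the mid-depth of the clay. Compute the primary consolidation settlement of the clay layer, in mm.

S_c ≈ 87.3 mm

Mid-depth of clay below the ground surface: z = 3.6 + 2.9/2 = 5.05 m.
Total vertical stress at mid-clay: σ_v = 20.2×3.6 + 18.6×1.45 = 99.69 kPa.
Pore pressure: u = 9.81×(5.05 − 2.8) = 22.073 kPa.
Initial effective stress: σ'_0 = σ_v − u = 99.69 − 22.073 = 77.617 kPa.
Stress increase at mid-clay by the 2:1 spreading method:
Δσ = qBL/((B+z)(L+z)) = 163×3.3×3.3/((3.3+5.05)(3.3+5.05)) = 25.459 kPa
Final effective stress: σ'_f = σ'_0 + Δσ = 77.617 + 25.459 = 103.08 kPa.
Normally consolidated clay, so the full stress increment lies on the virgin compression line:
S_c = C_c·H/(1+e₀)·log₁₀(σ'_f/σ'_0) = 0.43×2.9/(1+0.76)×log₁₀(103.08/77.617)
    = 0.70852 × 0.12322 = 0.0873 m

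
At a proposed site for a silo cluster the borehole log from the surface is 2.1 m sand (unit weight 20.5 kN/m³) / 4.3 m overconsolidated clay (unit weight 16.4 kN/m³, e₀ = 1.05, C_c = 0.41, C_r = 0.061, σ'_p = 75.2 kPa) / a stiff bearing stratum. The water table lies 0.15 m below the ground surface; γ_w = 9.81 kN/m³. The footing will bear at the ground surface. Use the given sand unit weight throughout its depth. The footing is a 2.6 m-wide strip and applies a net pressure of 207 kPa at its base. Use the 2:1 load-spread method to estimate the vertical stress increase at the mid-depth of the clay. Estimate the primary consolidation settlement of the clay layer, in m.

Mid-depth of clay below the ground surface: z = 2.1 + 4.3/2 = 4.25 m.
Total vertical stress at mid-clay: σ_v = 20.5×2.1 + 16.4×2.15 = 78.31 kPa.
Pore pressure: u = 9.81×(4.25 − 0.15) = 40.221 kPa.
Initial effective stress: σ'_0 = σ_v − u = 78.31 − 40.221 = 38.089 kPa.
Stress increase at mid-clay by the 2:1 spreading method:
Δσ = qB/(B+z) = 207×2.6/(2.6+4.25) = 78.569 kPa
Final effective stress: σ'_f = 38.089 + 78.569 = 116.66 kPa.
σ'_f = 116.66 > σ'_p = 75.2 kPa, so the stress path crosses the preconsolidation pressure — recompression up to σ'_p, then virgin compression beyond:
S_c = H/(1+e₀)·[C_r·log₁₀(σ'_p/σ'_0) + C_c·log₁₀(σ'_f/σ'_p)]
    = 4.3/2.05 × [0.061×log₁₀(75.2/38.089) + 0.41×log₁₀(116.66/75.2)]
    = 2.0976 × [0.018021 + 0.078189] = 0.2018 m

S_c ≈ 0.202 m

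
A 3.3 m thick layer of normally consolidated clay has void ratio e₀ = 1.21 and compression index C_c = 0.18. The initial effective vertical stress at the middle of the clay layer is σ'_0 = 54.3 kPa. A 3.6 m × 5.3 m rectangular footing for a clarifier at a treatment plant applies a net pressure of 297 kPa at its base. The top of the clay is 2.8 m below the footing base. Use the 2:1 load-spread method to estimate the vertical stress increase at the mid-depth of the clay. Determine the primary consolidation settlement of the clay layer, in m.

S_c ≈ 0.0987 m

Mid-depth of clay below the footing base: z = 2.8 + 3.3/2 = 4.45 m.
Stress increase at mid-clay by the 2:1 spreading method:
Δσ = qBL/((B+z)(L+z)) = 297×3.6×5.3/((3.6+4.45)(5.3+4.45)) = 72.2 kPa
Final effective stress: σ'_f = σ'_0 + Δσ = 54.3 + 72.2 = 126.5 kPa.
Normally consolidated clay, so the full stress increment lies on the virgin compression line:
S_c = C_c·H/(1+e₀)·log₁₀(σ'_f/σ'_0) = 0.18×3.3/(1+1.21)×log₁₀(126.5/54.3)
    = 0.26878 × 0.36729 = 0.09872 m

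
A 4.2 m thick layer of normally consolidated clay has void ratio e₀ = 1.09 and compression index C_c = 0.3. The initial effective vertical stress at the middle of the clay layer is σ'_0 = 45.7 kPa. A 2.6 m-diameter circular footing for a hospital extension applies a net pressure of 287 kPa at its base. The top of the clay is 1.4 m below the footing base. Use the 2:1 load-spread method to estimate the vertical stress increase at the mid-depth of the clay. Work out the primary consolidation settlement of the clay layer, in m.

Mid-depth of clay below the footing base: z = 1.4 + 4.2/2 = 3.5 m.
Stress increase at mid-clay by the 2:1 spreading method:
Δσ ≈ qD²/(D+z)² = 287×2.6²/(2.6+3.5)² = 52.14 kPa
Final effective stress: σ'_f = σ'_0 + Δσ = 45.7 + 52.14 = 97.84 kPa.
Normally consolidated clay, so the full stress increment lies on the virgin compression line:
S_c = C_c·H/(1+e₀)·log₁₀(σ'_f/σ'_0) = 0.3×4.2/(1+1.09)×log₁₀(97.84/45.7)
    = 0.60287 × 0.3306 = 0.1993 m

S_c ≈ 0.199 m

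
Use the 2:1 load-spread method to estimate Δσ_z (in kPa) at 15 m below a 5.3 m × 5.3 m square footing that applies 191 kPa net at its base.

By the 2:1 method the load spreads at 1 horizontal : 2 vertical, so at depth z the loaded area has grown by z in each plan dimension:
Δσ = qBL/((B+z)(L+z)) = 191×5.3×5.3/((5.3+15)(5.3+15)) = 13.019 kPa

Δσ_z ≈ 13 kPa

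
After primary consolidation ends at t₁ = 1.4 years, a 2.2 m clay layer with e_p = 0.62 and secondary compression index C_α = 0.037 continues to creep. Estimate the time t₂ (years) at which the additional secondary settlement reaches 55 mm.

t₂ ≈ 17.4 years

S_s = C_α·H/(1+e_p)·log₁₀(t₂/t₁) ⇒ log₁₀(t₂/t₁) = S_s·(1+e_p)/(C_α·H).
log₁₀(t₂/t₁) = 0.055 × (1+0.62) / (0.037×2.2) = 1.095
t₂ = t₁ × 10^1.095 = 1.4 × 12.43 = 17.41 years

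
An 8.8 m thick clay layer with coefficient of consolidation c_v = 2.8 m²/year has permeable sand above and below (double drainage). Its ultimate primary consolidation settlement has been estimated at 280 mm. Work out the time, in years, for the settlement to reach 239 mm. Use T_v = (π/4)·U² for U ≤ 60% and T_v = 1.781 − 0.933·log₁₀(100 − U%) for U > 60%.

Drainage path length: H_d = H/2 = 4.4 m (double drainage).
U = S(t)/S_ult = 239/280 = 0.8536.
U > 60%: T_v = 1.781 − 0.933·log₁₀(100 − 85.357) = 0.69347.
t = T_v·H_d²/c_v = 0.69347×4.4²/2.8 = 4.795 years.

t ≈ 4.79 years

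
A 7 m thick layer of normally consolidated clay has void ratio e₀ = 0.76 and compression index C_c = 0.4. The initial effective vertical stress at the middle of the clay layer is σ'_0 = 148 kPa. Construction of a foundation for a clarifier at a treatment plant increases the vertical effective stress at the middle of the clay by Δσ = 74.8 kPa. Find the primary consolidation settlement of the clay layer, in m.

S_c ≈ 0.283 m

Final effective stress: σ'_f = σ'_0 + Δσ = 148 + 74.8 = 222.8 kPa.
Normally consolidated clay, so the full stress increment lies on the virgin compression line:
S_c = C_c·H/(1+e₀)·log₁₀(σ'_f/σ'_0) = 0.4×7/(1+0.76)×log₁₀(222.8/148)
    = 1.5909 × 0.17765 = 0.2826 m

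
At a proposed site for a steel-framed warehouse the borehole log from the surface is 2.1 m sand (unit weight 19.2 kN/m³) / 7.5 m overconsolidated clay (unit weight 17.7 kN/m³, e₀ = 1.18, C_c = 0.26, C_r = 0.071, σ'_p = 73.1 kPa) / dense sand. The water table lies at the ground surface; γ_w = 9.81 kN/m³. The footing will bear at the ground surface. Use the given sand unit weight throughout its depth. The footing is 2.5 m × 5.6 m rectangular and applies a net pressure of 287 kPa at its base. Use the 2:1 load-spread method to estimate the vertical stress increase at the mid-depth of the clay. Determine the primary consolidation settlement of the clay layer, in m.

Mid-depth of clay below the ground surface: z = 2.1 + 7.5/2 = 5.85 m.
Total vertical stress at mid-clay: σ_v = 19.2×2.1 + 17.7×3.75 = 106.69 kPa.
Pore pressure: u = 9.81×(5.85 − 0) = 57.389 kPa.
Initial effective stress: σ'_0 = σ_v − u = 106.69 − 57.389 = 49.301 kPa.
Stress increase at mid-clay by the 2:1 spreading method:
Δσ = qBL/((B+z)(L+z)) = 287×2.5×5.6/((2.5+5.85)(5.6+5.85)) = 42.026 kPa
Final effective stress: σ'_f = 49.301 + 42.026 = 91.327 kPa.
σ'_f = 91.327 > σ'_p = 73.1 kPa, so the stress path crosses the preconsolidation pressure — recompression up to σ'_p, then virgin compression beyond:
S_c = H/(1+e₀)·[C_r·log₁₀(σ'_p/σ'_0) + C_c·log₁₀(σ'_f/σ'_p)]
    = 7.5/2.18 × [0.071×log₁₀(73.1/49.301) + 0.26×log₁₀(91.327/73.1)]
    = 3.4404 × [0.012145 + 0.025137] = 0.1283 m

S_c ≈ 0.128 m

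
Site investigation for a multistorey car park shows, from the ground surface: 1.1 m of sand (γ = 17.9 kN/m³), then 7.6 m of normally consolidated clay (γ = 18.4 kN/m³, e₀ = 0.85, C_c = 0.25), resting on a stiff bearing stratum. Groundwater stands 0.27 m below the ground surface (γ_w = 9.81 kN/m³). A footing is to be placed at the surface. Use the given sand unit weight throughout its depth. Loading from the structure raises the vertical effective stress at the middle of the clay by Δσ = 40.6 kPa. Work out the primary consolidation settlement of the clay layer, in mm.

S_c ≈ 291 mm

Mid-depth of clay below the ground surface: z = 1.1 + 7.6/2 = 4.9 m.
Total vertical stress at mid-clay: σ_v = 17.9×1.1 + 18.4×3.8 = 89.61 kPa.
Pore pressure: u = 9.81×(4.9 − 0.27) = 45.42 kPa.
Initial effective stress: σ'_0 = σ_v − u = 89.61 − 45.42 = 44.19 kPa.
Final effective stress: σ'_f = σ'_0 + Δσ = 44.19 + 40.6 = 84.79 kPa.
Normally consolidated clay, so the full stress increment lies on the virgin compression line:
S_c = C_c·H/(1+e₀)·log₁₀(σ'_f/σ'_0) = 0.25×7.6/(1+0.85)×log₁₀(84.79/44.19)
    = 1.027 × 0.28302 = 0.2907 m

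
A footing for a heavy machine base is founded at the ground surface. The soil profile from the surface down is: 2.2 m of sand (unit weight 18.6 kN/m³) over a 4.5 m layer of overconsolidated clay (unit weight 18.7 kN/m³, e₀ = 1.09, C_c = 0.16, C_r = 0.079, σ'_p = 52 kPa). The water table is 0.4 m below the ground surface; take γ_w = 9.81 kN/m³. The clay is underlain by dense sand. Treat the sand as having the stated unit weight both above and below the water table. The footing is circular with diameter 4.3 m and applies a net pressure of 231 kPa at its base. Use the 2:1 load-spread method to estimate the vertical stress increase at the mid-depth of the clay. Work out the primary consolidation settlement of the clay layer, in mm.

Mid-depth of clay below the ground surface: z = 2.2 + 4.5/2 = 4.45 m.
Total vertical stress at mid-clay: σ_v = 18.6×2.2 + 18.7×2.25 = 82.995 kPa.
Pore pressure: u = 9.81×(4.45 − 0.4) = 39.73 kPa.
Initial effective stress: σ'_0 = σ_v − u = 82.995 − 39.73 = 43.265 kPa.
Stress increase at mid-clay by the 2:1 spreading method:
Δσ ≈ qD²/(D+z)² = 231×4.3²/(4.3+4.45)² = 55.787 kPa
Final effective stress: σ'_f = 43.265 + 55.787 = 99.052 kPa.
σ'_f = 99.052 > σ'_p = 52 kPa, so the stress path crosses the preconsolidation pressure — recompression up to σ'_p, then virgin compression beyond:
S_c = H/(1+e₀)·[C_r·log₁₀(σ'_p/σ'_0) + C_c·log₁₀(σ'_f/σ'_p)]
    = 4.5/2.09 × [0.079×log₁₀(52/43.265) + 0.16×log₁₀(99.052/52)]
    = 2.1531 × [0.0063095 + 0.044778] = 0.11 m

S_c ≈ 110 mm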